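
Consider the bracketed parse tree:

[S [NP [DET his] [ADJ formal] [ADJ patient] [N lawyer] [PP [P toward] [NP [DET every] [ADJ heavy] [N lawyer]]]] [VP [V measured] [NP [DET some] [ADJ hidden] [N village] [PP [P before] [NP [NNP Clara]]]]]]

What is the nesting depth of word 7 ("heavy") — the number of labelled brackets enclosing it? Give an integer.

Counting open brackets not yet closed at "heavy": [S [NP [PP [NP [ADJ = 5.

5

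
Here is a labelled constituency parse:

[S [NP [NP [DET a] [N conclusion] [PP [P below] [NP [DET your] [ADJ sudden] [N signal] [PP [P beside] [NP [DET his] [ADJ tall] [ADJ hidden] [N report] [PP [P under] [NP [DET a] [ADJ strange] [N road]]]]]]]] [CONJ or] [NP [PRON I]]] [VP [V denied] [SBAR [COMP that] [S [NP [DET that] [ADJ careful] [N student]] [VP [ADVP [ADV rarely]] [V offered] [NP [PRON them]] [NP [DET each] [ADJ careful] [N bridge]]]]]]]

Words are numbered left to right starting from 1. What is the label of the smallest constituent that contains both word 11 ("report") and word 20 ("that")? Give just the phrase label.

Word 11 lies under S → NP → NP → PP → NP → PP → NP → N; word 20 lies under S → VP → SBAR → S → NP → DET. The lowest shared node is the S.

S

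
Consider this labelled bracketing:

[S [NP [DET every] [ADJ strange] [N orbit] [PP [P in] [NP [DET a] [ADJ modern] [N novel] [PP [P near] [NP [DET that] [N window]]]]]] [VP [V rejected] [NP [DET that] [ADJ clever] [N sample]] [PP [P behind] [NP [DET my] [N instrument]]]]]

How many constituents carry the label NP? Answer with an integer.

The NP constituents are: [NP every strange orbit in a modern novel near that window]; [NP a modern novel near that window]; [NP that window]; [NP that clever sample]; [NP my instrument]. Total: 5.

5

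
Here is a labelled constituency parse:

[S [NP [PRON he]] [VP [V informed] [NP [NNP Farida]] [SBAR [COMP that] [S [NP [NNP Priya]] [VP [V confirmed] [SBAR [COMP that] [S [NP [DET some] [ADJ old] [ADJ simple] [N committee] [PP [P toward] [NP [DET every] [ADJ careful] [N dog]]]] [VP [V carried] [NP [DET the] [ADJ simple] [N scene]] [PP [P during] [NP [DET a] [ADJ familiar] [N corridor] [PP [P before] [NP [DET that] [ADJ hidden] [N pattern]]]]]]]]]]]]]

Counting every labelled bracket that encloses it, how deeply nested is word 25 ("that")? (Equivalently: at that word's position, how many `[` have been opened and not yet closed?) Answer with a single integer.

13

Path from the root down to the word: S → VP → SBAR → S → VP → SBAR → S → VP → PP → NP → PP → NP → DET. That is 13 enclosing brackets.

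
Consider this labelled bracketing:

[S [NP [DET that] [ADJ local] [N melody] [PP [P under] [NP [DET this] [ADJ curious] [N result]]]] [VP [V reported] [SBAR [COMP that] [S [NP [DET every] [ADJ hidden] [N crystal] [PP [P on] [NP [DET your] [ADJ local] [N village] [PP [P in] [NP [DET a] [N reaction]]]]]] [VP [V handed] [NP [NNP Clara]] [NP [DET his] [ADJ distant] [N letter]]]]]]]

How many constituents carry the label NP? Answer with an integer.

Scanning left to right, an opening `[NP` appears at word positions 1, 5, 10, 14, 18, 21, 22 — 7 in total.

7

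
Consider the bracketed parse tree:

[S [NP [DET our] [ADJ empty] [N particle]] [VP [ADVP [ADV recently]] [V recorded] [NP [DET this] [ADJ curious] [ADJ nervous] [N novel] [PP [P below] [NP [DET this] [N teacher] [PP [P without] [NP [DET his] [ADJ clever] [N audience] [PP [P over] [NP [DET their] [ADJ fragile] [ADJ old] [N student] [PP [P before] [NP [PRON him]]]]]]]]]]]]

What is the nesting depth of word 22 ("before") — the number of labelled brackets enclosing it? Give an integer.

The word sits inside P, which is inside PP, inside NP, inside PP, inside NP, inside PP, inside NP, inside PP, inside NP, inside VP, inside S — 11 brackets in all.

11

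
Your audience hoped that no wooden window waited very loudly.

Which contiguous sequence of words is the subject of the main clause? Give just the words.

your audience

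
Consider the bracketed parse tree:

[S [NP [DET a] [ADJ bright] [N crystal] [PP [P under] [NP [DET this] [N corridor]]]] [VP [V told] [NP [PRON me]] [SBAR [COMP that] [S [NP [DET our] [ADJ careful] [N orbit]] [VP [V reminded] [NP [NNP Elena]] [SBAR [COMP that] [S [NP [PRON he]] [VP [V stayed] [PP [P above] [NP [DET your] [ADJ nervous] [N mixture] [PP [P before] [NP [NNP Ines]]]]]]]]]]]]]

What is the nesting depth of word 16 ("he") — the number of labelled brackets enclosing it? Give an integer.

9

The word sits inside PRON, which is inside NP, inside S, inside SBAR, inside VP, inside S, inside SBAR, inside VP, inside S — 9 brackets in all.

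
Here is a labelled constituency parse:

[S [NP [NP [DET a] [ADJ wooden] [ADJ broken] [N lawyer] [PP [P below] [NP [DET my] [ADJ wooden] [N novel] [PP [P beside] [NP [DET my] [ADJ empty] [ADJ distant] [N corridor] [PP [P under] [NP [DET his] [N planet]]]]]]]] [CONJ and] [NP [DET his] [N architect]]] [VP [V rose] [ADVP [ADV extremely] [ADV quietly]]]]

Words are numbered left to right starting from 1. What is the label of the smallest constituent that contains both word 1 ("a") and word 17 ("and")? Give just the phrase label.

Word 1 lies under S → NP → NP → DET; word 17 lies under S → NP → CONJ. The lowest shared node is the NP.

NP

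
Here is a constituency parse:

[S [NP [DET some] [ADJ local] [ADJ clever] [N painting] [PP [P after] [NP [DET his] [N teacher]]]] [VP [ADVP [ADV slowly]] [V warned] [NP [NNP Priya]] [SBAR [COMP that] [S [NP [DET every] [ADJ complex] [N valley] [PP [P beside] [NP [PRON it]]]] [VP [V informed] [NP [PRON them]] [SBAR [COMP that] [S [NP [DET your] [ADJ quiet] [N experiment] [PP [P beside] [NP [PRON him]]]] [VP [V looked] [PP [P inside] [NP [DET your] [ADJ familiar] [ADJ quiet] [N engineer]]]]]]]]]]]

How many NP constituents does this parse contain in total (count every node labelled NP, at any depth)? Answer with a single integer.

9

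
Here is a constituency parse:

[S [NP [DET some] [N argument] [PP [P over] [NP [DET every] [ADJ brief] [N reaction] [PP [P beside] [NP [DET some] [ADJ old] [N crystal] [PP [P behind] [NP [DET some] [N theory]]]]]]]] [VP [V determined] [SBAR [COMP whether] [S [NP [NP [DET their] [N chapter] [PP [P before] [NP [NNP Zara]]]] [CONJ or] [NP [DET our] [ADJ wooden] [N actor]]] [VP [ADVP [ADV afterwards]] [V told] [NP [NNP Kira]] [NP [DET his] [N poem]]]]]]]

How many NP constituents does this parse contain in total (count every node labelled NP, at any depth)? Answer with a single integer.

10

The NP constituents are: [NP some argument over every brief reaction beside some old crystal behind some theory]; [NP every brief reaction beside some old crystal behind some theory]; [NP some old crystal behind some theory]; [NP some theory]; [NP their chapter before Zara or our wooden actor]; [NP their chapter before Zara] …. Total: 10.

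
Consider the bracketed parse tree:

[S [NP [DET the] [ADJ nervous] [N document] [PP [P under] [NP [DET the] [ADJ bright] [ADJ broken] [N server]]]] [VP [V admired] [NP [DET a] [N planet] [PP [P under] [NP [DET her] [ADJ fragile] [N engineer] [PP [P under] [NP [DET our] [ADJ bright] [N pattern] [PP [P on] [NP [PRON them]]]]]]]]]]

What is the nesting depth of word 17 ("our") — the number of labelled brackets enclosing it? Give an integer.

8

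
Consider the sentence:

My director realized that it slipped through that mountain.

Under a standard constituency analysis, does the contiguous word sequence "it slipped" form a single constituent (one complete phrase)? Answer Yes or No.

No

The smallest constituent containing the whole sequence is the clause [S it slipped through that mountain], but the sequence is only part of it — it straddles the boundary between noun phrase "it" and verb phrase "slipped through that mountain".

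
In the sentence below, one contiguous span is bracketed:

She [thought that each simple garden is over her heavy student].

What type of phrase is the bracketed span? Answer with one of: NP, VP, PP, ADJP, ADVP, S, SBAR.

The span is built around the verb "thought" — a verb phrase (VP).

VP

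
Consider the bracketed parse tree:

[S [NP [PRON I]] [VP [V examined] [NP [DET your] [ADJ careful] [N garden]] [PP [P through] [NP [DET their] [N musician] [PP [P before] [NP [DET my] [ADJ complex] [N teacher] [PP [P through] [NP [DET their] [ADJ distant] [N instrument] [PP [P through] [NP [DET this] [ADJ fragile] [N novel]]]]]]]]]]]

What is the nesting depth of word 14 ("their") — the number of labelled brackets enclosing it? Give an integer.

9

Path from the root down to the word: S → VP → PP → NP → PP → NP → PP → NP → DET. That is 9 enclosing brackets.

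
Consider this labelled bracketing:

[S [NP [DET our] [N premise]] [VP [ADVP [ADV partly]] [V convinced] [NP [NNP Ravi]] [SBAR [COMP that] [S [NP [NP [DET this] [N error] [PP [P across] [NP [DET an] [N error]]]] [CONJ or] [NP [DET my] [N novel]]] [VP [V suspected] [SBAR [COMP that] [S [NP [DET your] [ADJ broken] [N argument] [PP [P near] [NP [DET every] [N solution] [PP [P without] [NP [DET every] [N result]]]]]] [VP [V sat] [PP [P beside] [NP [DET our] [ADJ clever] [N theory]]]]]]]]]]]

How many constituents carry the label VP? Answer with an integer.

Listing each VP by its span: [VP partly convinced Ravi that this error across an error or my novel suspected that your broken argument near every solution without every result sat beside our clever theory]; [VP suspected that your broken argument near every solution without every result sat beside our clever theory]; [VP sat beside our clever theory] — that makes 3.

3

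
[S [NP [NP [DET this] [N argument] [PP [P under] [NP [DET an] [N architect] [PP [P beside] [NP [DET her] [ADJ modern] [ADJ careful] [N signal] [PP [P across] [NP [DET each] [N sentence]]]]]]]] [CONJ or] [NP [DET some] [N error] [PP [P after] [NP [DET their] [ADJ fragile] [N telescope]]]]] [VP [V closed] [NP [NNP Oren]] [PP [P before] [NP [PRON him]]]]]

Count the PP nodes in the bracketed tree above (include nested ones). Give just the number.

Listing each PP by its span: [PP under an architect beside her modern careful signal across each sentence]; [PP beside her modern careful signal across each sentence]; [PP across each sentence]; [PP after their fragile telescope]; [PP before him] — that makes 5.

5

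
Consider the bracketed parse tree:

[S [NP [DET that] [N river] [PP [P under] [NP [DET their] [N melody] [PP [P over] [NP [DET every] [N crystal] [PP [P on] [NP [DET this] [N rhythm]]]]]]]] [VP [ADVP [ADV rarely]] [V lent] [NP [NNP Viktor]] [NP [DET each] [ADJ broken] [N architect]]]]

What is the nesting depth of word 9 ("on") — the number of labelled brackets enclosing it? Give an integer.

8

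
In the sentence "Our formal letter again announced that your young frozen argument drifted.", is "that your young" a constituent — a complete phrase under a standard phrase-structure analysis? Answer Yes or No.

The smallest constituent containing the whole sequence is the subordinate clause [SBAR that your young frozen argument drifted], but the sequence is only part of it — it straddles the boundary between complementizer "that" and clause "your young frozen argument drifted".

No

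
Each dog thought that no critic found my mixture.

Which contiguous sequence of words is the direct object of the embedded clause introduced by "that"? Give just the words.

The verb of the embedded clause introduced by "that" is "found"; its direct object is the NP "my mixture".

my mixture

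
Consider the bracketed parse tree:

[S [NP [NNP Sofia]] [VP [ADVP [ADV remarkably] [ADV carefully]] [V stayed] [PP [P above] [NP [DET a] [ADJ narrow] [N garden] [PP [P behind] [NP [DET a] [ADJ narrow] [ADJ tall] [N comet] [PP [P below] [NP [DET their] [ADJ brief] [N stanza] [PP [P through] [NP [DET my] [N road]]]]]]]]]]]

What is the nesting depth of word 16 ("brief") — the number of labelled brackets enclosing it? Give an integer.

9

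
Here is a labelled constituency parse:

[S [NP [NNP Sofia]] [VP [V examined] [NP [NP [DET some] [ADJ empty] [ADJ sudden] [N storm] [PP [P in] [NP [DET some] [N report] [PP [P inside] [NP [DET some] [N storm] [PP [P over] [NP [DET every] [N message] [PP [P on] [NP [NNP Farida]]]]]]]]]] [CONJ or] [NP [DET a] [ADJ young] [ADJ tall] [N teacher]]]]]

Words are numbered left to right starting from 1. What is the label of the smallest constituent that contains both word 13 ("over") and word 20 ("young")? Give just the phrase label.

NP

The smallest bracket enclosing both words is [NP some empty sudden storm in some report inside some storm over every message on Farida or a young tall teacher], so the label is NP.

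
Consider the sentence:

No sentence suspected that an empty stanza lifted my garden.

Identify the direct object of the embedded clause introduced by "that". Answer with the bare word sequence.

my garden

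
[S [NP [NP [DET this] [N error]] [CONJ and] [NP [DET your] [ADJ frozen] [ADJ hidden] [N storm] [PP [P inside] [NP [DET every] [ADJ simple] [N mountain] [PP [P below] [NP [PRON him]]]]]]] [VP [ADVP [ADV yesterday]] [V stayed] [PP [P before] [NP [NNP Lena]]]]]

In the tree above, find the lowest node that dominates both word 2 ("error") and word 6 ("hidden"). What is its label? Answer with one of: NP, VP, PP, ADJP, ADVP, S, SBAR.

NP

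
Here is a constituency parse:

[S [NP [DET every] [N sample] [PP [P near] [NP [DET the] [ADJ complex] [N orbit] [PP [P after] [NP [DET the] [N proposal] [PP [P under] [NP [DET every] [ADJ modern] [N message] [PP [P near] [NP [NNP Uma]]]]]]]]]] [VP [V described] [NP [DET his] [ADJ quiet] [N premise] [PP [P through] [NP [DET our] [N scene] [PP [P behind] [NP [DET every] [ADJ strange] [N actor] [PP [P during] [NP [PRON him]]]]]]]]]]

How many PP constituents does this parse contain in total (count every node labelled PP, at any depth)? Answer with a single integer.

The PP constituents are: [PP near the complex orbit after the proposal under every modern message near Uma]; [PP after the proposal under every modern message near Uma]; [PP under every modern message near Uma]; [PP near Uma]; [PP through our scene behind every strange actor during him]; [PP behind every strange actor during him] …. Total: 7.

7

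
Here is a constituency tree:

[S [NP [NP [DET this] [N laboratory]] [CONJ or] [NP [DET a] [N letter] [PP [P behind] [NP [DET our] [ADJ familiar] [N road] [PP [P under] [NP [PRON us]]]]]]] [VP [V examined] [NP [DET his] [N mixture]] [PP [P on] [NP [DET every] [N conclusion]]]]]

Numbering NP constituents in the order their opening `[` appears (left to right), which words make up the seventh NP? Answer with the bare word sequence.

every conclusion

The NP opening brackets appear, in order, over: "this laboratory or a letter behind our familiar road under us"; "this laboratory"; "a letter behind our familiar road under us"; "our familiar road under us"; "us"; "his mixture"; "every conclusion". The seventh one spans "every conclusion".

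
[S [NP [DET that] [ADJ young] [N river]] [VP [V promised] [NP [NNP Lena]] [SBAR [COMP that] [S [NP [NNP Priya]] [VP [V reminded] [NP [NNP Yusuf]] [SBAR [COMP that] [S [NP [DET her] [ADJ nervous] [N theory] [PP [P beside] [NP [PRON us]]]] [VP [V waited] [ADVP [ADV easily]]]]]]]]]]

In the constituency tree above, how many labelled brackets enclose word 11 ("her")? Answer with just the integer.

9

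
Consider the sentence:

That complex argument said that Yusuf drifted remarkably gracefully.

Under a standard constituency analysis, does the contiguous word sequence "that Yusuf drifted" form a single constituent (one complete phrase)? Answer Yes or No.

The sequence begins inside the complementizer "that" and ends inside the clause "Yusuf drifted remarkably gracefully"; it crosses a phrase boundary, so no single node in the tree spans exactly those words.

No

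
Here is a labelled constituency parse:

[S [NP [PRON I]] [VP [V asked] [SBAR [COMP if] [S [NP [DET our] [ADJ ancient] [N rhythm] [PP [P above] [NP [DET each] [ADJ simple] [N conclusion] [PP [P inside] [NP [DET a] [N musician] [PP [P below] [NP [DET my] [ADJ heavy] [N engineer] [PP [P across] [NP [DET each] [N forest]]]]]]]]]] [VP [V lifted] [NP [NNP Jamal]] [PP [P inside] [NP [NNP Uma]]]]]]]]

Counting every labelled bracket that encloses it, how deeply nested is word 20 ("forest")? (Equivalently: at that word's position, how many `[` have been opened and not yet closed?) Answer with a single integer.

The word sits inside N, which is inside NP, inside PP, inside NP, inside PP, inside NP, inside PP, inside NP, inside PP, inside NP, inside S, inside SBAR, inside VP, inside S — 14 brackets in all.

14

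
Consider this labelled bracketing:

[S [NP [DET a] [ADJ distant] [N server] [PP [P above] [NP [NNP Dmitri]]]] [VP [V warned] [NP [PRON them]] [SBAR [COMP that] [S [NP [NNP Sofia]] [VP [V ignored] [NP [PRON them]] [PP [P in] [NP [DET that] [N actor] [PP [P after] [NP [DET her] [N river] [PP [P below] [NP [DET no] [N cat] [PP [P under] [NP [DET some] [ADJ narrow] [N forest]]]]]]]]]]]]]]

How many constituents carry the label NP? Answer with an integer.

9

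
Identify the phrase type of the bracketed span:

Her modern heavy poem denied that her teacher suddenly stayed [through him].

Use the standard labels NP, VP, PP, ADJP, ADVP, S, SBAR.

PP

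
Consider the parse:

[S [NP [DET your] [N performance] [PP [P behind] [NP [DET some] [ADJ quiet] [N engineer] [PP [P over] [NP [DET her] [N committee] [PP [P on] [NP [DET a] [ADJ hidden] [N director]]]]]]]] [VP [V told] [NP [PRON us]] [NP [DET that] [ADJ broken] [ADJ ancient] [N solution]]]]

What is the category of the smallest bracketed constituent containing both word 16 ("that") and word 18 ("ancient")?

NP

Both words fall inside [NP that broken ancient solution] (words 16–19), and no smaller constituent contains them both. Label: NP.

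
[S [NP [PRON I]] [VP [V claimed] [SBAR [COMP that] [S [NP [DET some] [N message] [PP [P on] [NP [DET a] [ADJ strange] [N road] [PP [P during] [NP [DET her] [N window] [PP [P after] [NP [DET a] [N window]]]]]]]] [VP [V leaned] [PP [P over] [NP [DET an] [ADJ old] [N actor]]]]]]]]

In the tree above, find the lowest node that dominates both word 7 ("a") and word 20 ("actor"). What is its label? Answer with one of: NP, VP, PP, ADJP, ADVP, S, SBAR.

Both words fall inside [S some message on a strange road during her window after a window leaned over an old actor] (words 4–20), and no smaller constituent contains them both. Label: S.

S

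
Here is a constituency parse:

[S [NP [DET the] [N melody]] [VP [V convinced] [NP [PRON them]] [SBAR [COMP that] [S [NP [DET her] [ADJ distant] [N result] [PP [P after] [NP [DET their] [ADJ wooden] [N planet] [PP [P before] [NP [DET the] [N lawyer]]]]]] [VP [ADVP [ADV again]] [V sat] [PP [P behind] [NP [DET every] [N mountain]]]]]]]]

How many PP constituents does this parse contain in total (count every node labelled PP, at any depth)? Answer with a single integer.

Scanning left to right, an opening `[PP` appears at word positions 9, 13, 18 — 3 in total.

3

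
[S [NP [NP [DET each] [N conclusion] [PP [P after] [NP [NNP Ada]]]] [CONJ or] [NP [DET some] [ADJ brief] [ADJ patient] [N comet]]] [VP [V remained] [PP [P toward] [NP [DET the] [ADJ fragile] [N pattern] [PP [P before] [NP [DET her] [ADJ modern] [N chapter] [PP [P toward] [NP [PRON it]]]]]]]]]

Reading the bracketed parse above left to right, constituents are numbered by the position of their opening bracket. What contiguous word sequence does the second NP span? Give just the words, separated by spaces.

each conclusion after Ada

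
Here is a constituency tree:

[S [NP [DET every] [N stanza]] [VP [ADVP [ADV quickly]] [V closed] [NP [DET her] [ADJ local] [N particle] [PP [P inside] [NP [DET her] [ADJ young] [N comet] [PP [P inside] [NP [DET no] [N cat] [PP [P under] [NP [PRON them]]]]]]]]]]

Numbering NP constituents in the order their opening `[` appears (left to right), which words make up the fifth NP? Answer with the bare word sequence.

Opening `[NP` markers occur at word positions 1, 5, 9, 13, 16; the fifth of these opens the constituent [NP them].

them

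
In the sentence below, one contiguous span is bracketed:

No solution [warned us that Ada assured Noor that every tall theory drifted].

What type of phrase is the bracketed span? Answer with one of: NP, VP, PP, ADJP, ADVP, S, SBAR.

"warned" is the head of the bracketed span, so the span is a verb phrase: VP.

VP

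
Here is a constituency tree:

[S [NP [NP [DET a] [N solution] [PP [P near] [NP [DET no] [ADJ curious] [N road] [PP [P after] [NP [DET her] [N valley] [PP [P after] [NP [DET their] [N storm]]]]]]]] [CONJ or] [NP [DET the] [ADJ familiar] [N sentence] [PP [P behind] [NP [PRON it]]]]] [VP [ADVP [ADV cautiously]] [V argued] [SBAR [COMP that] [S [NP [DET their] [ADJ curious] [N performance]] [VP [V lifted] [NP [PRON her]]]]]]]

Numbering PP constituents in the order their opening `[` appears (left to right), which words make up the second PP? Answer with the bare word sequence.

after her valley after their storm

In left-to-right order the PP constituents are "near no curious road after her valley after their storm"; "after her valley after their storm"; "after their storm"; "behind it". Number 2 is "after her valley after their storm".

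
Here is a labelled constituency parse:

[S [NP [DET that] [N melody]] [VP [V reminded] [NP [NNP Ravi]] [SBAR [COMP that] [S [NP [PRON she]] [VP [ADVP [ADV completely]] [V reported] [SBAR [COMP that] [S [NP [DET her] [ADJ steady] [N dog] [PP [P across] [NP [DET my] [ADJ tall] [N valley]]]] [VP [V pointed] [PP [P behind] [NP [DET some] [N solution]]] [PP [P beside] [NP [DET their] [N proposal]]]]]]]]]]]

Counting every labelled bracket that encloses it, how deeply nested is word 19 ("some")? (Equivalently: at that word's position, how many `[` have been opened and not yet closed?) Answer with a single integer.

11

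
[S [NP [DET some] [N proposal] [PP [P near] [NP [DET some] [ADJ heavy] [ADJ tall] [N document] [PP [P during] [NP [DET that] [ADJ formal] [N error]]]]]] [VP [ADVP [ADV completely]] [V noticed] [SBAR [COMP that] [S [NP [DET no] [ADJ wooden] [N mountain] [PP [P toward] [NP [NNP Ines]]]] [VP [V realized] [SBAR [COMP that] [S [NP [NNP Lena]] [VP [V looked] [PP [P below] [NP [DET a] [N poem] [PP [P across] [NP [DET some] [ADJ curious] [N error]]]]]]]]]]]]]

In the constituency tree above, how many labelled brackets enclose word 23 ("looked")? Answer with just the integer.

9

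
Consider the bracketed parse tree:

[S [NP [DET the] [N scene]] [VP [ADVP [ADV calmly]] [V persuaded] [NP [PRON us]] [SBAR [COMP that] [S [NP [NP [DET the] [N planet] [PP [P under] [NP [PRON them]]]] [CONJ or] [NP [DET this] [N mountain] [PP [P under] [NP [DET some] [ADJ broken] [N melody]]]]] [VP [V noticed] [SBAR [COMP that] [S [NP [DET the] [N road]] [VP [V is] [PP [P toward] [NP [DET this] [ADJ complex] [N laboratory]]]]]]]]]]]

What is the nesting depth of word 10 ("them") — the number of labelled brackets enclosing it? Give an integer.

9

Path from the root down to the word: S → VP → SBAR → S → NP → NP → PP → NP → PRON. That is 9 enclosing brackets.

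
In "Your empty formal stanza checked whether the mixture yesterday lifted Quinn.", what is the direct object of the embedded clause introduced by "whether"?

Quinn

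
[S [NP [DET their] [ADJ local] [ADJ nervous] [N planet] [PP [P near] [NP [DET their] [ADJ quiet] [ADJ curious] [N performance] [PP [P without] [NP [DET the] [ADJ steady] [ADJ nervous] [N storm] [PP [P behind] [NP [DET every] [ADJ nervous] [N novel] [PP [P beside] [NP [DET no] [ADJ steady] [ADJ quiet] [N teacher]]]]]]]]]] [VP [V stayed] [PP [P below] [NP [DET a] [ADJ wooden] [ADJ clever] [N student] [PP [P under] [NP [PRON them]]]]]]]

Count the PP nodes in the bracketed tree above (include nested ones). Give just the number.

The PP constituents are: [PP near their quiet curious performance without the steady nervous storm behind every nervous novel beside no steady quiet teacher]; [PP without the steady nervous storm behind every nervous novel beside no steady quiet teacher]; [PP behind every nervous novel beside no steady quiet teacher]; [PP beside no steady quiet teacher]; [PP below a wooden clever student under them]; [PP under them]. Total: 6.

6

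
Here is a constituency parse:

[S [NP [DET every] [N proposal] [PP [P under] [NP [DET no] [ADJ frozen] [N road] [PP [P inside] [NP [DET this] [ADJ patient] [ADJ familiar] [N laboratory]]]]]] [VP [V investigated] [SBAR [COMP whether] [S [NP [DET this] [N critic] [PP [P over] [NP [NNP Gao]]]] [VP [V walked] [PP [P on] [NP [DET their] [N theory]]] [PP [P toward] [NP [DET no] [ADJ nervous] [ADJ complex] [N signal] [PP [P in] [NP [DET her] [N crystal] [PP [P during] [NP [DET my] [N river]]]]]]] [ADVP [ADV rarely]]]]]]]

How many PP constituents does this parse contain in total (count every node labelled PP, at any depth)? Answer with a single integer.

Listing each PP by its span: [PP under no frozen road inside this patient familiar laboratory]; [PP inside this patient familiar laboratory]; [PP over Gao]; [PP on their theory]; [PP toward no nervous complex signal in her crystal during my river]; [PP in her crystal during my river] … — that makes 7.

7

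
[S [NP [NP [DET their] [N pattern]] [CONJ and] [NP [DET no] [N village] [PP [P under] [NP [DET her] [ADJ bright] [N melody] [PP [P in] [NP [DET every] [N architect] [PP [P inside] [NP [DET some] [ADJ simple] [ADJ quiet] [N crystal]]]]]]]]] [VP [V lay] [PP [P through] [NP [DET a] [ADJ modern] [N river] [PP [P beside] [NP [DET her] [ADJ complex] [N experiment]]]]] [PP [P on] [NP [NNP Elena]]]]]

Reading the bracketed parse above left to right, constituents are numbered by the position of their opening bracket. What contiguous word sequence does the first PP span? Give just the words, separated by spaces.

under her bright melody in every architect inside some simple quiet crystal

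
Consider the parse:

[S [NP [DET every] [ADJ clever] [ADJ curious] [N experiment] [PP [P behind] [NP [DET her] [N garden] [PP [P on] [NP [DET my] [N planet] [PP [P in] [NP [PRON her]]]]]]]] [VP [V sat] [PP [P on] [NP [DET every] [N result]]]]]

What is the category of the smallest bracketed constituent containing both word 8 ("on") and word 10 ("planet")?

Word 8 lies under S → NP → PP → NP → PP → P; word 10 lies under S → NP → PP → NP → PP → NP → N. The lowest shared node is the PP.

PP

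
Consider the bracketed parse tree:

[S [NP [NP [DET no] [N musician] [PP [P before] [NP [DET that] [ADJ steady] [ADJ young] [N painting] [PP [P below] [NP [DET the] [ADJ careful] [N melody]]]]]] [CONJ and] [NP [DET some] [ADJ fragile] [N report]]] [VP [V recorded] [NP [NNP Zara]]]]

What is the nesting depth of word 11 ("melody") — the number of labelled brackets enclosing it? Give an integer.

8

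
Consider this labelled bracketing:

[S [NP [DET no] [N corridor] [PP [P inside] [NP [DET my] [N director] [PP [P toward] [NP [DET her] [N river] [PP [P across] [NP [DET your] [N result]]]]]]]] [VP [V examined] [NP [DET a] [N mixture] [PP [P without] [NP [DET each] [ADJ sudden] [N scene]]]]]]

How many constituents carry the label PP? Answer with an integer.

Scanning left to right, an opening `[PP` appears at word positions 3, 6, 9, 15 — 4 in total.

4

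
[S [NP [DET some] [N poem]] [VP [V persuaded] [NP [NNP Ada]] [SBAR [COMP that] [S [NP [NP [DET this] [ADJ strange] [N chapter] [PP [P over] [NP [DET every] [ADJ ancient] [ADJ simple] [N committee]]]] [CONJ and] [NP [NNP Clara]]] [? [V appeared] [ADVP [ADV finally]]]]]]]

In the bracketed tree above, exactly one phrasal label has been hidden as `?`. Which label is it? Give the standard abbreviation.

Looking at what the `?` directly dominates — V 'appeared', ADVP — this is a verb phrase (VP).

VP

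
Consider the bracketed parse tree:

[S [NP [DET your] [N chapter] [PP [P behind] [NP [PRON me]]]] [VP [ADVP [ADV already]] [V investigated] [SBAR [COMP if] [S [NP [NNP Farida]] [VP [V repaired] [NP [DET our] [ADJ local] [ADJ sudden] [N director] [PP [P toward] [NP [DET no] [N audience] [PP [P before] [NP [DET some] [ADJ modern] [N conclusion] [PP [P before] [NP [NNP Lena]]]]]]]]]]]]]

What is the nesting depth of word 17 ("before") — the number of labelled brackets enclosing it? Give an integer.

10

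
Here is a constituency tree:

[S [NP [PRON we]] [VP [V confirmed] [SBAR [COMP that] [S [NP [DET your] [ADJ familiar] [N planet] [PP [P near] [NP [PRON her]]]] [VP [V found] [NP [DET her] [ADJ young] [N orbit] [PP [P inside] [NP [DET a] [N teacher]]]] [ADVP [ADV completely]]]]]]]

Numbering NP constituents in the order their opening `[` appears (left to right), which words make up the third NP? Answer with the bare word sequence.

her

The NP opening brackets appear, in order, over: "we"; "your familiar planet near her"; "her"; "her young orbit inside a teacher"; "a teacher". The third one spans "her".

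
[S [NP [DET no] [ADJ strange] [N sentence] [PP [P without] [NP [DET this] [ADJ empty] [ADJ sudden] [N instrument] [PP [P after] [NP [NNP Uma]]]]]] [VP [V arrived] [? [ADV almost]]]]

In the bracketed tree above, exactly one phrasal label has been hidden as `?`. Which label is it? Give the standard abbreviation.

Looking at what the `?` directly dominates — ADV 'almost' — this is an adverb phrase (ADVP).

ADVP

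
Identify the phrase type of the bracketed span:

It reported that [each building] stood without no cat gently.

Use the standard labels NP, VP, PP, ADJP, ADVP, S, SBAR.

NP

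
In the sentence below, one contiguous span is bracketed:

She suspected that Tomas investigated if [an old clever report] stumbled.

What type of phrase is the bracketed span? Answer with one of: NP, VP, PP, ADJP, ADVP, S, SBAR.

The span is built around the noun "report" — a noun phrase (NP).

NP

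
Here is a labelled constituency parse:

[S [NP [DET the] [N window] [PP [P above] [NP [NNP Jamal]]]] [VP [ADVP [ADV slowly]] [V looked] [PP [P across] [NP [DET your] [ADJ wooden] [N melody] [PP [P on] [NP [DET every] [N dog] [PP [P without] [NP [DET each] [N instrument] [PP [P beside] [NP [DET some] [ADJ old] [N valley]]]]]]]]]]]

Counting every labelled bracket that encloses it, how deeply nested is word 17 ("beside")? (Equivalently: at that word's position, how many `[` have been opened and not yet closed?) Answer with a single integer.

10

The word sits inside P, which is inside PP, inside NP, inside PP, inside NP, inside PP, inside NP, inside PP, inside VP, inside S — 10 brackets in all.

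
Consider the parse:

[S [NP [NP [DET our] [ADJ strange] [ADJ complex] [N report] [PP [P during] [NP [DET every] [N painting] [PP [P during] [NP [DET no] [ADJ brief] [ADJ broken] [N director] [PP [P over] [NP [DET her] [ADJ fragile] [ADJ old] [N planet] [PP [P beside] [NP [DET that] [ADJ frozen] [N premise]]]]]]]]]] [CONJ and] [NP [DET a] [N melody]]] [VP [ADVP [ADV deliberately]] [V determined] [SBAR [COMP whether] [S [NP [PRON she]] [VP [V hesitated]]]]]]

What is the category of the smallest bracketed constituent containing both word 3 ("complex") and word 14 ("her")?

NP

The smallest bracket enclosing both words is [NP our strange complex report during every painting during no brief broken director over her fragile old planet beside that frozen premise], so the label is NP.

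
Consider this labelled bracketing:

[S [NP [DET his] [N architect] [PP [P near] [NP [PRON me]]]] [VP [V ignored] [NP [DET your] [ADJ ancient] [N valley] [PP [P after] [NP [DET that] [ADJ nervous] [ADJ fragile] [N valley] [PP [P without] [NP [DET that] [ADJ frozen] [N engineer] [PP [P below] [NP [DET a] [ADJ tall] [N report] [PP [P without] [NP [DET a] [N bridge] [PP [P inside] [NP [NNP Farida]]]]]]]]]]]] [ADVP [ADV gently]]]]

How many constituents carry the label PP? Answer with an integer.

6

The PP constituents are: [PP near me]; [PP after that nervous fragile valley without that frozen engineer below a tall report without a bridge inside Farida]; [PP without that frozen engineer below a tall report without a bridge inside Farida]; [PP below a tall report without a bridge inside Farida]; [PP without a bridge inside Farida]; [PP inside Farida]. Total: 6.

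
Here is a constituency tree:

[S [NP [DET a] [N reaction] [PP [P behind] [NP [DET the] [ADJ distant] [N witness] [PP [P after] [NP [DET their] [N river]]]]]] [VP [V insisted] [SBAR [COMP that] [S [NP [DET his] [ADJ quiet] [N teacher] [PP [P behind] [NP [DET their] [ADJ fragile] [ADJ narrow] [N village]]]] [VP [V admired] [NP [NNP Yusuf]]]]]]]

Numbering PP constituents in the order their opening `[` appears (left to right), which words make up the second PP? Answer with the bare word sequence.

after their river

The PP opening brackets appear, in order, over: "behind the distant witness after their river"; "after their river"; "behind their fragile narrow village". The second one spans "after their river".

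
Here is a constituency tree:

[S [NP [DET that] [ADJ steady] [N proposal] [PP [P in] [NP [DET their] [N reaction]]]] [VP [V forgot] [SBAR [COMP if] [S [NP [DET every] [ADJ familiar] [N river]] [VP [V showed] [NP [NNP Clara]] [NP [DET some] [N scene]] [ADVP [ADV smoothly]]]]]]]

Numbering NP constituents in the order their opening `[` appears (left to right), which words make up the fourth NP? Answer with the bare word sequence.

Clara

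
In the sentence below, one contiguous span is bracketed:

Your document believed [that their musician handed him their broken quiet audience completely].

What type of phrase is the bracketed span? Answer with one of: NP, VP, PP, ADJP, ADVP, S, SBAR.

"that" is the head of the bracketed span, so the span is a subordinate clause: SBAR.

SBAR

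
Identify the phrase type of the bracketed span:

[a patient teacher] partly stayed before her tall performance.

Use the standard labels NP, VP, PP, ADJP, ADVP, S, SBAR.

NP

The bracketed span "a patient teacher" is headed by "teacher", making it a noun phrase (NP).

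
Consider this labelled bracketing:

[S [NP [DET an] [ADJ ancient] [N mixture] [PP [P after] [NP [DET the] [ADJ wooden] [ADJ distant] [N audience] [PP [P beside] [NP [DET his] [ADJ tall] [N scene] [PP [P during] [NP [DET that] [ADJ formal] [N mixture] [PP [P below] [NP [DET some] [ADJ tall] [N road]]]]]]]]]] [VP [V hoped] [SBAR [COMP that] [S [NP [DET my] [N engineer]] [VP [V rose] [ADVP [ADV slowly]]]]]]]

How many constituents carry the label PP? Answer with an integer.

4

The PP constituents are: [PP after the wooden distant audience beside his tall scene during that formal mixture below some tall road]; [PP beside his tall scene during that formal mixture below some tall road]; [PP during that formal mixture below some tall road]; [PP below some tall road]. Total: 4.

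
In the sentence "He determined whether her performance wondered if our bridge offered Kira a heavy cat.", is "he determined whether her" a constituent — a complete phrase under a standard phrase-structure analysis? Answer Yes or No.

No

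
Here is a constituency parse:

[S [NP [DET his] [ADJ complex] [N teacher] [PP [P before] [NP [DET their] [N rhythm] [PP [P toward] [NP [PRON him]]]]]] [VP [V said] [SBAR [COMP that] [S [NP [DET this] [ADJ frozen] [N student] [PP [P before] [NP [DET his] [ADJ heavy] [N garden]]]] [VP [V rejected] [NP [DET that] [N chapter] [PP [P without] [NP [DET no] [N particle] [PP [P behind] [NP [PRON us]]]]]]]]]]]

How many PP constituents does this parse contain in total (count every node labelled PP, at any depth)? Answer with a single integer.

The PP constituents are: [PP before their rhythm toward him]; [PP toward him]; [PP before his heavy garden]; [PP without no particle behind us]; [PP behind us]. Total: 5.

5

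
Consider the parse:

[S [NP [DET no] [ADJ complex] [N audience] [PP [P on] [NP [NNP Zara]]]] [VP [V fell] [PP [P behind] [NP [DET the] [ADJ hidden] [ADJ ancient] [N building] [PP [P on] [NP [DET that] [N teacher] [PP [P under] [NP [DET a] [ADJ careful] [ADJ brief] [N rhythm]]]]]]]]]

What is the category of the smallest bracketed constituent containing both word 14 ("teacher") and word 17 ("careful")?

Both words fall inside [NP that teacher under a careful brief rhythm] (words 13–19), and no smaller constituent contains them both. Label: NP.

NP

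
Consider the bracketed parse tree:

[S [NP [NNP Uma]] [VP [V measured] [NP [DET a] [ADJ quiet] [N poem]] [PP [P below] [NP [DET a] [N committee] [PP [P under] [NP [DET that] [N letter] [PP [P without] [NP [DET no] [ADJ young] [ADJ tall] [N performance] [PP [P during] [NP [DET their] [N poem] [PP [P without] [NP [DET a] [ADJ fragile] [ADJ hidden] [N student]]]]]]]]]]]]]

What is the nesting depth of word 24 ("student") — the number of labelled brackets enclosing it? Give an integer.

13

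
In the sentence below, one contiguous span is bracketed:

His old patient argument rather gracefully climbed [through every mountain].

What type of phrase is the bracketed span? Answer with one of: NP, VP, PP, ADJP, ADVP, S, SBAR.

The span is built around the preposition "through" — a prepositional phrase (PP).

PP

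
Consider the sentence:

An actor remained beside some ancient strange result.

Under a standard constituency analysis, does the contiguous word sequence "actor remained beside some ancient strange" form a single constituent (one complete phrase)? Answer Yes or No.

No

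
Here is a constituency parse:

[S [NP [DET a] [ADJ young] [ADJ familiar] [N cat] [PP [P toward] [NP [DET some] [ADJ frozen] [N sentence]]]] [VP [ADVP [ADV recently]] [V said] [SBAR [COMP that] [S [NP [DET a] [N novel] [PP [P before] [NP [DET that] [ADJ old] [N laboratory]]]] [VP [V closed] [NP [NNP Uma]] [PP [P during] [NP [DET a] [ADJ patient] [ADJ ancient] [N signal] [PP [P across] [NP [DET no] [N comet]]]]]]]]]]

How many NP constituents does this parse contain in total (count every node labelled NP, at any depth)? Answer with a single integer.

Listing each NP by its span: [NP a young familiar cat toward some frozen sentence]; [NP some frozen sentence]; [NP a novel before that old laboratory]; [NP that old laboratory]; [NP Uma]; [NP a patient ancient signal across no comet] … — that makes 7.

7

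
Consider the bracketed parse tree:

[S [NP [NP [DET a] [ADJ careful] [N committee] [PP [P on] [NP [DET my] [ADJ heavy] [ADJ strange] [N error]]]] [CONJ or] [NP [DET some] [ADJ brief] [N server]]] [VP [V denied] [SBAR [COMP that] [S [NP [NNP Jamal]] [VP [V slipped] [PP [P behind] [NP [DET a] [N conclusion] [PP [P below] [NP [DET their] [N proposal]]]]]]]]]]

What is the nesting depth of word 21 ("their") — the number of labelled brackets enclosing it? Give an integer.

10

Counting open brackets not yet closed at "their": [S [VP [SBAR [S [VP [PP [NP [PP [NP [DET = 10.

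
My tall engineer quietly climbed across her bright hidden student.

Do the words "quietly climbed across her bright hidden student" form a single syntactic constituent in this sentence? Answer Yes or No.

The sequence corresponds to a single VP node — the verb phrase "quietly climbed across her bright hidden student".

Yes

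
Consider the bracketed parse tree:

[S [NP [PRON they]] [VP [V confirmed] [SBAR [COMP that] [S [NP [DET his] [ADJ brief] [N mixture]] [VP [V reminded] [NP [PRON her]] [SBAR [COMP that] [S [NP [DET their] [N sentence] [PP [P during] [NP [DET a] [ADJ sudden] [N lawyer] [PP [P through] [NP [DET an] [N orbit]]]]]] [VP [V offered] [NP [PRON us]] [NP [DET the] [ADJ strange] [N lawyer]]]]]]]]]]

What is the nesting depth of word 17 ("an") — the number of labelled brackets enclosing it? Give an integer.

13

Path from the root down to the word: S → VP → SBAR → S → VP → SBAR → S → NP → PP → NP → PP → NP → DET. That is 13 enclosing brackets.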